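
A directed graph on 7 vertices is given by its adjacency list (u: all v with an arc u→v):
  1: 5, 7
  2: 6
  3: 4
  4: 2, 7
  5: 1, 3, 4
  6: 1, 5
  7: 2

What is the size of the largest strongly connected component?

7

{1, 2, 3, 4, 5, 6, 7} are all mutually reachable — one SCC of size 7.
The largest has 7 vertices.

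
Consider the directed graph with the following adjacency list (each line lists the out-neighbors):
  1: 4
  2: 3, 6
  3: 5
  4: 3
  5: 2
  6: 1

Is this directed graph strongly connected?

From 1 we can reach every vertex (1, 2, 3, 4, 5, 6), and every vertex can reach 1 (1, 2, 3, 4, 5, 6). So the whole graph is one strongly connected component.

Yes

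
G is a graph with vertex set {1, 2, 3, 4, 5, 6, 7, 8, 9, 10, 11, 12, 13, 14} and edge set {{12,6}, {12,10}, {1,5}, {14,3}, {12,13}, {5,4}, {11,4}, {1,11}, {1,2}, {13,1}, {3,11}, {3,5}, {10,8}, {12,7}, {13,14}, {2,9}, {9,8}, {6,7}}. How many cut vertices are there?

Removing 12 increases the component count from 1 to 2, so 12 is a cut vertex.
By contrast removing 13 leaves 1 component; it is not a cut vertex. No other vertex is a cut vertex either.

1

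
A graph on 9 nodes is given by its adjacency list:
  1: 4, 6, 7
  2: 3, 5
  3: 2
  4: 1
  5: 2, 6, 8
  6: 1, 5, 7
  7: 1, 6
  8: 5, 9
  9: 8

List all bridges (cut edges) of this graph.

1-4, 2-3, 2-5, 5-6, 5-8, 8-9

The edges on the cycle 7-6-1-7 are not bridges since each lies on that cycle.
But removing 5-8 disconnects 5 from 8; removing 8-9 disconnects 8 from 9; removing 6-5 disconnects 6 from 5; removing 5-2 disconnects 5 from 2 — these are bridges.
In total 6 edges are bridges.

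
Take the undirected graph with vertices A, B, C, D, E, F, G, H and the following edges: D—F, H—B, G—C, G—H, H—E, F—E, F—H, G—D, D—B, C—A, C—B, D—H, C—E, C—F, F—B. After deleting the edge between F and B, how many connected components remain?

F and B are still connected via F-C-B, so the component count stays at 1.

1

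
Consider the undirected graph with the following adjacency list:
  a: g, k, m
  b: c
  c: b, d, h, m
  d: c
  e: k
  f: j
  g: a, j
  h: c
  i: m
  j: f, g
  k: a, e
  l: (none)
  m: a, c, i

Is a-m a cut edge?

Yes

Removing a-m leaves no path between a and m: the component count goes from 2 to 3. So it is a bridge.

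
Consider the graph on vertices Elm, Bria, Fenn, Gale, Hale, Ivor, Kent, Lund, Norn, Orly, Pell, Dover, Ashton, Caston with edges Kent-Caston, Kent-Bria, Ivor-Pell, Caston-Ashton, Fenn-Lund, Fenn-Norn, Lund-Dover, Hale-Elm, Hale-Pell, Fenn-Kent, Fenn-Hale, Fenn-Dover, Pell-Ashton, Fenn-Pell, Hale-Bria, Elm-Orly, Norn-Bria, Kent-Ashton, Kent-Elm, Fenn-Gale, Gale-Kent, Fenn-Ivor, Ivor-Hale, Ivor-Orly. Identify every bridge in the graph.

none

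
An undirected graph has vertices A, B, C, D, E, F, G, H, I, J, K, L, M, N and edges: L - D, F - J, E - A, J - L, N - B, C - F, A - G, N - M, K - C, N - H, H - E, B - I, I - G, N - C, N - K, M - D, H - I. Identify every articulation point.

N

Removing N increases the component count from 1 to 2, so N is a cut vertex.
By contrast removing B leaves 1 component; it is not a cut vertex. No other vertex is a cut vertex either.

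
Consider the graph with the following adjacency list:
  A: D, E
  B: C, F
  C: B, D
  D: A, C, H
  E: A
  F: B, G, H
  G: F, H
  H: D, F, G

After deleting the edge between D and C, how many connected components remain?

1

D and C are still connected via D-H-F-B-C, so the component count stays at 1.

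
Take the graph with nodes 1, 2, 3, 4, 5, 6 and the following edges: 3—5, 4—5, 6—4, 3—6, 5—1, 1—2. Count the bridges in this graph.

The edges on the cycle 3-6-4-5-3 are not bridges since each lies on that cycle.
But removing 5—1 disconnects 5 from 1; removing 1—2 disconnects 1 from 2 — these are bridges.
That makes 2 bridges.

2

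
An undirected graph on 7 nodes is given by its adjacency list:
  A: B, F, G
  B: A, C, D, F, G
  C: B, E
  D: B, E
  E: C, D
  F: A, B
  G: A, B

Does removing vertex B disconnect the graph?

Yes

Deleting B raises the number of components from 1 to 2, so B is a cut vertex.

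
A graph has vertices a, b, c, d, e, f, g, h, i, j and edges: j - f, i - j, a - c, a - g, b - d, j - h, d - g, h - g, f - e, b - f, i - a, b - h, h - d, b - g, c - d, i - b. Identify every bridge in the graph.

The edges on the cycle i-j-f-b-i are not bridges since each lies on that cycle.
But removing f - e disconnects f from e — this is a bridge.

e-f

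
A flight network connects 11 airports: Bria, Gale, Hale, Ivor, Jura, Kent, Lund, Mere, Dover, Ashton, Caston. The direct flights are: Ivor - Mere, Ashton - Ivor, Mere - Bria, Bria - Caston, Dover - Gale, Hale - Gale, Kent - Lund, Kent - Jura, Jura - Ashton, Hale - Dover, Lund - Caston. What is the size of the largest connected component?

8

Starting from Gale we can reach Gale, Hale, Dover. That is one component of size 3.
Starting from Bria we can reach Bria, Ivor, Jura, Kent, Lund, Mere, Ashton, Caston. That is one component of size 8.
The largest has 8 vertices.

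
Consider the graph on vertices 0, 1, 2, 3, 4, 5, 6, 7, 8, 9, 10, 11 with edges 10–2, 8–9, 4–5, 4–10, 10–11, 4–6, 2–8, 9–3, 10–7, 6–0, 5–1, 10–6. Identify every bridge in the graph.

0-6, 1-5, 10-11, 10-2, 10-7, 2-8, 3-9, 4-5, 8-9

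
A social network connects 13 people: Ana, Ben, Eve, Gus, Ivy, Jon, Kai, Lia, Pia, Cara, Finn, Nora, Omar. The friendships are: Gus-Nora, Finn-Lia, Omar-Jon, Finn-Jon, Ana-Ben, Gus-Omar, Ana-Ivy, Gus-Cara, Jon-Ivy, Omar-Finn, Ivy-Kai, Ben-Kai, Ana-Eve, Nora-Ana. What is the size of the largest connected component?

Pia is isolated — a component by itself.
Starting from Ana we can reach Ana, Ben, Eve, Gus, Ivy, Jon, Kai, Lia, Cara, Finn, Nora, Omar. That is one component of size 12.
The largest has 12 vertices.

12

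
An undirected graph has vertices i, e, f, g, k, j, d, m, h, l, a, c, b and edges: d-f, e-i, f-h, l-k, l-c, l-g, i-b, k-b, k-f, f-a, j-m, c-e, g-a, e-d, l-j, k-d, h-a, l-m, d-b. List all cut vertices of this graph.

Removing l increases the component count from 1 to 2, so l is a cut vertex.
By contrast removing b leaves 1 component; it is not a cut vertex. No other vertex is a cut vertex either.

l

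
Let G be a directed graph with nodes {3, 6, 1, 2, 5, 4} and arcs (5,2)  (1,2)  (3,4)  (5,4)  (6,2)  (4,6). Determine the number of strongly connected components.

{1} is an SCC by itself.
{2} is an SCC by itself.
{4} is an SCC by itself.
{5} is an SCC by itself.
{3} is an SCC by itself.
(and 1 more singleton SCC)
That gives 6 strongly connected components.

6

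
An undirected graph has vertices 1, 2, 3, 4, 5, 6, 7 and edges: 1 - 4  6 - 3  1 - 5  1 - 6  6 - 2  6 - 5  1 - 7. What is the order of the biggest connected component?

7

Starting from 1 we can reach 1, 2, 3, 4, 5, 6, 7. That is one component of size 7.
The largest has 7 vertices.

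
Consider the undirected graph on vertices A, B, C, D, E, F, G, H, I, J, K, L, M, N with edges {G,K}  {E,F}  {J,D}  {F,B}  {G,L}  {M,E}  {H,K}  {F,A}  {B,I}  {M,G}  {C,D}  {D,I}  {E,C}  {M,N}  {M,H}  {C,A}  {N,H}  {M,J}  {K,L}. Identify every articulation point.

Removing M increases the component count from 1 to 2, so M is a cut vertex.
By contrast removing A leaves 1 component; it is not a cut vertex. No other vertex is a cut vertex either.

M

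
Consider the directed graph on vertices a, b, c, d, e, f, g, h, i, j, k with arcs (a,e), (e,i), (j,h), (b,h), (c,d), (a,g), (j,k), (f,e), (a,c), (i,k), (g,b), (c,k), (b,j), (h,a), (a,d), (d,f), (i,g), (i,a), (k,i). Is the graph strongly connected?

Yes

From k we can reach every vertex (a, b, c, d, e, f, g, h, i, j, k), and every vertex can reach k (a, b, c, d, e, f, g, h, i, j, k). So the whole graph is one strongly connected component.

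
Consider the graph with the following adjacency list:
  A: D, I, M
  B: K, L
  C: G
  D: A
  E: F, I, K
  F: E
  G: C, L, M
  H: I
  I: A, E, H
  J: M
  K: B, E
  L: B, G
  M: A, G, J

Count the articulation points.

5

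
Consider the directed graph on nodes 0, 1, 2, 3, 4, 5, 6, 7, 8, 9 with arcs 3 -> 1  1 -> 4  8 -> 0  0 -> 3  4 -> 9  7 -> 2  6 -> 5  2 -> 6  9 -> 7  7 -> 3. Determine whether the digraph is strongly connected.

No

There is no directed path from 0 to 8, so the graph is not strongly connected.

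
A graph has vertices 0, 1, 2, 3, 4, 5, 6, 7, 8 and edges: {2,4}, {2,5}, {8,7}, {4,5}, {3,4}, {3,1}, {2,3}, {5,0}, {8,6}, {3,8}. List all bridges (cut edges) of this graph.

The edges on the cycle 2-3-4-2 are not bridges since each lies on that cycle.
But removing 8–3 disconnects 8 from 3; removing 0–5 disconnects 0 from 5; removing 3–1 disconnects 3 from 1; removing 8–6 disconnects 8 from 6 — these are bridges.
In total 5 edges are bridges.

0-5, 1-3, 3-8, 6-8, 7-8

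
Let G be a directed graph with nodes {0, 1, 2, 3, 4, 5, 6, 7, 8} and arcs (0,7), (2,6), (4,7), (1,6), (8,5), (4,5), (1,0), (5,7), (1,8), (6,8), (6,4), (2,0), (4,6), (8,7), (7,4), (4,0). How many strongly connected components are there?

{0, 4, 5, 6, 7, 8} are all mutually reachable — one SCC of size 6.
{1} is an SCC by itself.
{2} is an SCC by itself.
{3} is an SCC by itself.
That gives 4 strongly connected components.

4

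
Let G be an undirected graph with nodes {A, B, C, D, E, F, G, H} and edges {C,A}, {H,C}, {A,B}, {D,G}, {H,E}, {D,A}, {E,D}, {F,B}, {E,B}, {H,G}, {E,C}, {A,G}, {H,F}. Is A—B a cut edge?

After removing A—B, the path A-C-E-B still connects them, so the edge is not a bridge.

No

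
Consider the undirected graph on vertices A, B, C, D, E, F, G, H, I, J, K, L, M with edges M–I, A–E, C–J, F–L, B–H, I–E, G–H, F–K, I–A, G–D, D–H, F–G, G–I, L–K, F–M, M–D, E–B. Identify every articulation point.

F

Removing F increases the component count from 2 to 3, so F is a cut vertex.
By contrast removing H leaves 2 components; it is not a cut vertex. No other vertex is a cut vertex either.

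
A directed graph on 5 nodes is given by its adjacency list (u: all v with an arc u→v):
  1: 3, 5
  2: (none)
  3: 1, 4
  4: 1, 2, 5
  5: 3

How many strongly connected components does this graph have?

2

{1, 3, 4, 5} are all mutually reachable — one SCC of size 4.
{2} is an SCC by itself.
That gives 2 strongly connected components.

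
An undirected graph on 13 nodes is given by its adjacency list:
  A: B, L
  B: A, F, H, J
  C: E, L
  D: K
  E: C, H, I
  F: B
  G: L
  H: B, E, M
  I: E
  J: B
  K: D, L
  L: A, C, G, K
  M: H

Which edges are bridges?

B-F, B-J, D-K, E-I, G-L, H-M, K-L

The edges on the cycle L-C-E-H-B-A-L are not bridges since each lies on that cycle.
But removing J-B disconnects J from B; removing L-K disconnects L from K; removing H-M disconnects H from M; removing L-G disconnects L from G — these are bridges.
In total 7 edges are bridges.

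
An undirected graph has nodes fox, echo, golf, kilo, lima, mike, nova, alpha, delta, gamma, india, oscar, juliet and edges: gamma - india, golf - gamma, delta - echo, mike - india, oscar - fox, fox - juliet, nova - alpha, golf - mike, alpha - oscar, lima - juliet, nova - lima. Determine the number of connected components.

4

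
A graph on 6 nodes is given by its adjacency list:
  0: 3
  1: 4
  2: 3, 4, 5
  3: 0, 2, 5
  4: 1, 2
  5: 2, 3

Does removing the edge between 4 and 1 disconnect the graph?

Yes

Removing 4-1 leaves no path between 4 and 1: the component count goes from 1 to 2. So it is a bridge.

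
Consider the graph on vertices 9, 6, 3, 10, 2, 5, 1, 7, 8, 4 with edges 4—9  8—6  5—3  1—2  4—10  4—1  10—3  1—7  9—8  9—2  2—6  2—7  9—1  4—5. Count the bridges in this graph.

The edges on the cycle 9-8-6-2-9 are not bridges since each lies on that cycle.
Every edge lies on some cycle, so there are no bridges.

0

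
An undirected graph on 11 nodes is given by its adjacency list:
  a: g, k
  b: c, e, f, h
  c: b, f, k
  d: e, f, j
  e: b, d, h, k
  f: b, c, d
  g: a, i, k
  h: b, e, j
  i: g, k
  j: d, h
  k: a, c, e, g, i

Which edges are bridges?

The edges on the cycle c-b-f-c are not bridges since each lies on that cycle.
Every edge lies on some cycle, so there are no bridges.

none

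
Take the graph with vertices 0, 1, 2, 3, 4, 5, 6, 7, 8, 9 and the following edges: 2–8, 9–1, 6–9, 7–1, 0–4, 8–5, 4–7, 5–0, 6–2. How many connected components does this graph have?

3 is isolated — a component by itself.
Starting from 0 we can reach 0, 1, 2, 4, 5, 6, 7, 8, 9. That is one component of size 9.
Total: 2 components.

2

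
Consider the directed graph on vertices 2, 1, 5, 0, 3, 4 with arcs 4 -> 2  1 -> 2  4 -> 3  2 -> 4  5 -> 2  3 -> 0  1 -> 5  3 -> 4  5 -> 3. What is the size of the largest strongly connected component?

{2, 3, 4} are all mutually reachable — one SCC of size 3.
{0} is an SCC by itself.
{5} is an SCC by itself.
{1} is an SCC by itself.
The largest has 3 vertices.

3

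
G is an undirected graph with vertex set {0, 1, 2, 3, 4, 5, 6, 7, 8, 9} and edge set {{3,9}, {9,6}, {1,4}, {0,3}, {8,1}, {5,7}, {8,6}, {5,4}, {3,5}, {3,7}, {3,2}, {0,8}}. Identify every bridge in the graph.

The edges on the cycle 0-3-9-6-8-0 are not bridges since each lies on that cycle.
But removing 2 - 3 disconnects 2 from 3 — this is a bridge.

2-3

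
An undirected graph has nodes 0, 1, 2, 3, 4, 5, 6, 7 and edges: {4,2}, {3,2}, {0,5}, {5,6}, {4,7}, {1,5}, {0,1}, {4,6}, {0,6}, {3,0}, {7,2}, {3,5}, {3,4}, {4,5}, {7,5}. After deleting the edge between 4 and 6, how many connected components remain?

4 and 6 are still connected via 4-5-6, so the component count stays at 1.

1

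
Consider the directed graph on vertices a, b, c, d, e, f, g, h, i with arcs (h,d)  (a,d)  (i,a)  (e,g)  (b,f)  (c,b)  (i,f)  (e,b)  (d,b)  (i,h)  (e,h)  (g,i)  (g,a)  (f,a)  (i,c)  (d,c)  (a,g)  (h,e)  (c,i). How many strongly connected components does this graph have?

1

{a, b, c, d, e, f, g, h, i} are all mutually reachable — one SCC of size 9.
That gives 1 strongly connected component.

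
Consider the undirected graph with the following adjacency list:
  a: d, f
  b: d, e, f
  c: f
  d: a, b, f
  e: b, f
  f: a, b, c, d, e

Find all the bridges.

c-f

The edges on the cycle f-b-e-f are not bridges since each lies on that cycle.
But removing f-c disconnects f from c — this is a bridge.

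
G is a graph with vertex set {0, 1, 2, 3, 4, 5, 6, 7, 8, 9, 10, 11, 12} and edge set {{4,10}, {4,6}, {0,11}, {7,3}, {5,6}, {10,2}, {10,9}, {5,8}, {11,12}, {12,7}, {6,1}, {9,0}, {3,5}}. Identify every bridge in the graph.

1-6, 10-2, 5-8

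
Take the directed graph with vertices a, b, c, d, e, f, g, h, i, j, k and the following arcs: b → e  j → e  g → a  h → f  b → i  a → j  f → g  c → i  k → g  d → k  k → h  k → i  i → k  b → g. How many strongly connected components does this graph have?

10

{i, k} are all mutually reachable — one SCC of size 2.
{g} is an SCC by itself.
{d} is an SCC by itself.
{e} is an SCC by itself.
{a} is an SCC by itself.
(and 5 more singleton SCCs)
That gives 10 strongly connected components.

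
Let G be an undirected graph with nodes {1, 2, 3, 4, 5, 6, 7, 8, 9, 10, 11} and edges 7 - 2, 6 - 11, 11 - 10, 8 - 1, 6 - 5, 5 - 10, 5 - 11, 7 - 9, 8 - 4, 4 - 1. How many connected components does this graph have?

3 is isolated — a component by itself.
Starting from 1 we can reach 1, 4, 8. That is one component of size 3.
Starting from 2 we can reach 2, 7, 9. That is one component of size 3.
Starting from 5 we can reach 5, 6, 10, 11. That is one component of size 4.
Total: 4 components.

4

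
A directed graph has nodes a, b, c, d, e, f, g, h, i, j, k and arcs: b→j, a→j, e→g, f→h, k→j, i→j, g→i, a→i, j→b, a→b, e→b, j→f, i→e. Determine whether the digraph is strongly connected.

No

There is no directed path from b to k, so the graph is not strongly connected.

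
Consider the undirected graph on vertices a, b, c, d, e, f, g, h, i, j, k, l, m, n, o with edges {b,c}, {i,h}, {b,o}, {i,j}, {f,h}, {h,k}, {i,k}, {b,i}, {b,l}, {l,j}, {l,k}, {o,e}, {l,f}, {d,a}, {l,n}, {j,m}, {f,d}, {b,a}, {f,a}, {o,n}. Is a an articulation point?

Deleting a leaves 2 components (was 2), so a is not a cut vertex.

No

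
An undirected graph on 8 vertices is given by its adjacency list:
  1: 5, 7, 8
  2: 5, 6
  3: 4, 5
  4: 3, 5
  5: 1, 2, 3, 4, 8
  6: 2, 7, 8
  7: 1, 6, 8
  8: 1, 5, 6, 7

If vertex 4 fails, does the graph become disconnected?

Deleting 4 leaves 1 component (was 1) (its neighbors 3, 5 remain connected to each other), so 4 is not a cut vertex.

No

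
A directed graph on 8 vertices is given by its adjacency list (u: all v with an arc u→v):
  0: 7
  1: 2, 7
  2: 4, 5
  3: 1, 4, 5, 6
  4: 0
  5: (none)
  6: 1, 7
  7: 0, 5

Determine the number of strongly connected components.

7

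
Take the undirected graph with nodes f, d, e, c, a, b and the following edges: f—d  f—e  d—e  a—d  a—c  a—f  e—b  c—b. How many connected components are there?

1

Starting from a we can reach a, b, c, d, e, f. That is one component of size 6.
Total: 1 component.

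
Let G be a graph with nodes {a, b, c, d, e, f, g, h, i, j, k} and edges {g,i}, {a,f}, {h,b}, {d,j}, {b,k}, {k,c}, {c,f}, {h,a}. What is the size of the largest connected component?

6

e is isolated — a component by itself.
Starting from d we can reach d, j. That is one component of size 2.
Starting from g we can reach g, i. That is one component of size 2.
Starting from a we can reach a, b, c, f, h, k. That is one component of size 6.
The largest has 6 vertices.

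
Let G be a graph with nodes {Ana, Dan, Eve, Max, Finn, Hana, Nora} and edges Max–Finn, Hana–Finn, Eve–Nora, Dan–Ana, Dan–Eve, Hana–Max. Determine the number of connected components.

2

Starting from Max we can reach Max, Finn, Hana. That is one component of size 3.
Starting from Ana we can reach Ana, Dan, Eve, Nora. That is one component of size 4.
Total: 2 components.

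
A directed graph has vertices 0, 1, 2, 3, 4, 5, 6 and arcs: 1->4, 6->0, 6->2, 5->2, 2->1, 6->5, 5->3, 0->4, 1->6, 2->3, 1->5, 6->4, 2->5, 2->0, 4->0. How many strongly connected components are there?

{1, 2, 5, 6} are all mutually reachable — one SCC of size 4.
{0, 4} are all mutually reachable — one SCC of size 2.
{3} is an SCC by itself.
That gives 3 strongly connected components.

3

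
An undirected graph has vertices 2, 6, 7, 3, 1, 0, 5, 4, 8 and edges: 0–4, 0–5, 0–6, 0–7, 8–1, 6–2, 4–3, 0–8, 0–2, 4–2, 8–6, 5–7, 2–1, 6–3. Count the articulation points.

Removing 0 increases the component count from 1 to 2, so 0 is a cut vertex.
By contrast removing 3 leaves 1 component; it is not a cut vertex. No other vertex is a cut vertex either.

1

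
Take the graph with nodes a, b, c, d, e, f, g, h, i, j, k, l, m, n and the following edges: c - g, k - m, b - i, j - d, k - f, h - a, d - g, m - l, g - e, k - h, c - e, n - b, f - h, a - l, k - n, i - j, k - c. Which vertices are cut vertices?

Removing k increases the component count from 1 to 2, so k is a cut vertex.
By contrast removing f leaves 1 component; it is not a cut vertex. No other vertex is a cut vertex either.

k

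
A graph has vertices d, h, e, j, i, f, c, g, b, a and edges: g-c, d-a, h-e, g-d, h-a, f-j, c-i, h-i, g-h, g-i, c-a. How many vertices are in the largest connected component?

b is isolated — a component by itself.
Starting from f we can reach f, j. That is one component of size 2.
Starting from a we can reach a, c, d, e, g, h, i. That is one component of size 7.
The largest has 7 vertices.

7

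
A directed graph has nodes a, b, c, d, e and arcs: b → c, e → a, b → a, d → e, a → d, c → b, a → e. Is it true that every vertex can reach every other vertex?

No

There is no directed path from d to b, so the graph is not strongly connected.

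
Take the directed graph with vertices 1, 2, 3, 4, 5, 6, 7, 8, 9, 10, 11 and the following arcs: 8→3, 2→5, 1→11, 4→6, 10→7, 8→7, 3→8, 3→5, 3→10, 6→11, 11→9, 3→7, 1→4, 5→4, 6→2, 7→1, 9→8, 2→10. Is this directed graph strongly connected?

Yes

From 9 we can reach every vertex (1, 2, 3, 4, 5, 6, 7, 8, 9, 10, 11), and every vertex can reach 9 (1, 2, 3, 4, 5, 6, 7, 8, 9, 10, 11). So the whole graph is one strongly connected component.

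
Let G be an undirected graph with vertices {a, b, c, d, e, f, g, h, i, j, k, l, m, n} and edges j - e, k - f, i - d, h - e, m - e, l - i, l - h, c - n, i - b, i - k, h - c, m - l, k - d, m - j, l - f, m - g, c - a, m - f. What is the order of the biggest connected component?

14

Starting from a we can reach a, b, c, d, e, f, g, h, i, j, k, l, m, n. That is one component of size 14.
The largest has 14 vertices.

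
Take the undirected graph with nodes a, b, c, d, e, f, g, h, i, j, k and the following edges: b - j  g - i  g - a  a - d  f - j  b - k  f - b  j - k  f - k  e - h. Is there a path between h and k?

No

The component containing h is {e, h}, and k is not in it.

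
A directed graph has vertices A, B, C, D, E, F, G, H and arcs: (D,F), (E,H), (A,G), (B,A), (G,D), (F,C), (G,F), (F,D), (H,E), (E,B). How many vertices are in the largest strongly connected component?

{E, H} are all mutually reachable — one SCC of size 2.
{D, F} are all mutually reachable — one SCC of size 2.
{G} is an SCC by itself.
{B} is an SCC by itself.
{C} is an SCC by itself.
(and 1 more singleton SCC)
The largest has 2 vertices.

2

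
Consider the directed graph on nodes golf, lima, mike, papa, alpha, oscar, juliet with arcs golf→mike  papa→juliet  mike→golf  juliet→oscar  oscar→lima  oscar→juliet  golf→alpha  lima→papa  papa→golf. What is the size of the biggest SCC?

4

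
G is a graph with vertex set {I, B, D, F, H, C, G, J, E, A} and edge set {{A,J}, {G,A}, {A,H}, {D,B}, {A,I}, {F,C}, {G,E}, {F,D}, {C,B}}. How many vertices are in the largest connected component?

6

Starting from B we can reach B, C, D, F. That is one component of size 4.
Starting from A we can reach A, E, G, H, I, J. That is one component of size 6.
The largest has 6 vertices.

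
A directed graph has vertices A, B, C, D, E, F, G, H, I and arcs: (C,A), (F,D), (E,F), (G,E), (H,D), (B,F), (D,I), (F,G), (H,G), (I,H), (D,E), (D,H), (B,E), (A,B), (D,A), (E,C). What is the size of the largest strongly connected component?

9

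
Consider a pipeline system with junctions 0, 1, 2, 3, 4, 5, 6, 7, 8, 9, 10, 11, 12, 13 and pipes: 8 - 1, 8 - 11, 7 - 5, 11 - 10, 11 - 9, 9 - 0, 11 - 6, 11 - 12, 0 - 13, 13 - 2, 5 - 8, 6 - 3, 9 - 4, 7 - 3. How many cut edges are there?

The edges on the cycle 7-5-8-11-6-3-7 are not bridges since each lies on that cycle.
But removing 9 - 0 disconnects 9 from 0; removing 9 - 11 disconnects 9 from 11; removing 11 - 12 disconnects 11 from 12; removing 8 - 1 disconnects 8 from 1 — these are bridges.
In total 8 edges are bridges.

8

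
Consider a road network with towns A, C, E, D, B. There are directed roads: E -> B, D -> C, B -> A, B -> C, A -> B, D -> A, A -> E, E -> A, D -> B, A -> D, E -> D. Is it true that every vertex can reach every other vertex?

No

There is no directed path from C to A, so the graph is not strongly connected.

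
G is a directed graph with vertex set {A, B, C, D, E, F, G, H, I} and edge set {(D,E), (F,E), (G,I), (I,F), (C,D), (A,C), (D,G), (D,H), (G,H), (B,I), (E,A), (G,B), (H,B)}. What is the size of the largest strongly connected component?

9

{A, B, C, D, E, F, G, H, I} are all mutually reachable — one SCC of size 9.
The largest has 9 vertices.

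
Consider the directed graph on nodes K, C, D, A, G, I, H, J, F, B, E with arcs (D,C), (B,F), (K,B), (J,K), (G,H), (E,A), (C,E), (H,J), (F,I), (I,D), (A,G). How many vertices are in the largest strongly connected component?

11

{A, B, C, D, E, F, G, H, I, J, K} are all mutually reachable — one SCC of size 11.
The largest has 11 vertices.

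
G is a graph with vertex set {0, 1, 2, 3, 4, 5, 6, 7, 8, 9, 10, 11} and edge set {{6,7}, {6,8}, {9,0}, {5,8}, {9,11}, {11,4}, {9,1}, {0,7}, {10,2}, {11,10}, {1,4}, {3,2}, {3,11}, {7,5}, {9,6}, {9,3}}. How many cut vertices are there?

1

Removing 9 increases the component count from 1 to 2, so 9 is a cut vertex.
By contrast removing 11 leaves 1 component; it is not a cut vertex. No other vertex is a cut vertex either.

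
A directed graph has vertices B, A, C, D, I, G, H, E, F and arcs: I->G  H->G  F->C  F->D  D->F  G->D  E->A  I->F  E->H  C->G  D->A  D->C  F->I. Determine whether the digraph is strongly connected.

No

There is no directed path from G to E, so the graph is not strongly connected.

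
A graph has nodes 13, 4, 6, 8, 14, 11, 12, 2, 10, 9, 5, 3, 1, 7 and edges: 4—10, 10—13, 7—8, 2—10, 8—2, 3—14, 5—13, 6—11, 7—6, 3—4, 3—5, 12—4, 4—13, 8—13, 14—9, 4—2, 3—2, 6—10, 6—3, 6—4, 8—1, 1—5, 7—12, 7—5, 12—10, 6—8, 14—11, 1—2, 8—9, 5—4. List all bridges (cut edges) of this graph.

The edges on the cycle 7-6-3-14-9-8-7 are not bridges since each lies on that cycle.
Every edge lies on some cycle, so there are no bridges.

none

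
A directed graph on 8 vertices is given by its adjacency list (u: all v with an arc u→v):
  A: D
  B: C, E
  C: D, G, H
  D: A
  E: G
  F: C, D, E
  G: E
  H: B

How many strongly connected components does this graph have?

{B, C, H} are all mutually reachable — one SCC of size 3.
{E, G} are all mutually reachable — one SCC of size 2.
{A, D} are all mutually reachable — one SCC of size 2.
{F} is an SCC by itself.
That gives 4 strongly connected components.

4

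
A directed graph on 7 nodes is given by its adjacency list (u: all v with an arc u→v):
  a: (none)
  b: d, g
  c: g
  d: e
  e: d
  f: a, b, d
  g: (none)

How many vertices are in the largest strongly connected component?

{d, e} are all mutually reachable — one SCC of size 2.
{b} is an SCC by itself.
{c} is an SCC by itself.
{a} is an SCC by itself.
{f} is an SCC by itself.
(and 1 more singleton SCC)
The largest has 2 vertices.

2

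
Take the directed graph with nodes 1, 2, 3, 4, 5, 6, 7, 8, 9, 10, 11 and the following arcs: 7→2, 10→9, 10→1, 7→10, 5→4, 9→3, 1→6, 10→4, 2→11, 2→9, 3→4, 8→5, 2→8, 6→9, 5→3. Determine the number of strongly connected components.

11

{5} is an SCC by itself.
{6} is an SCC by itself.
{11} is an SCC by itself.
{9} is an SCC by itself.
{10} is an SCC by itself.
(and 6 more singleton SCCs)
That gives 11 strongly connected components.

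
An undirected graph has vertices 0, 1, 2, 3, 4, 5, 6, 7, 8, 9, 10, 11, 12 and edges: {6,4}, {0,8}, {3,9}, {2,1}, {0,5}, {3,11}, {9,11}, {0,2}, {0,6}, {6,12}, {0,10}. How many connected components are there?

7 is isolated — a component by itself.
Starting from 3 we can reach 3, 9, 11. That is one component of size 3.
Starting from 0 we can reach 0, 1, 2, 4, 5, 6, 8, 10, 12. That is one component of size 9.
Total: 3 components.

3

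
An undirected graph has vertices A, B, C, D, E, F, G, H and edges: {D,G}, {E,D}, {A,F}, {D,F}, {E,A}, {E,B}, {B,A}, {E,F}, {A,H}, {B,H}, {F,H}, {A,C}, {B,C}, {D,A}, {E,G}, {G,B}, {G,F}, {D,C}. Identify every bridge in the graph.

none

The edges on the cycle E-D-F-G-E are not bridges since each lies on that cycle.
Every edge lies on some cycle, so there are no bridges.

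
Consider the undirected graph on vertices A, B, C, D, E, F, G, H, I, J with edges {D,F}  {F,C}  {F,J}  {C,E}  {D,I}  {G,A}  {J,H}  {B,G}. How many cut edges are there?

8

removing F–D disconnects F from D; removing G–A disconnects G from A; removing E–C disconnects E from C; removing G–B disconnects G from B — these are bridges.
In total 8 edges are bridges.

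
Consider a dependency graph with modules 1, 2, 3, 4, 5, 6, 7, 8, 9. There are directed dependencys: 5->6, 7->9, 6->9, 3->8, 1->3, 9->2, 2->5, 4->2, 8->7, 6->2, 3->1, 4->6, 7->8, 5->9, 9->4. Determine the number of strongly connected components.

3

{2, 4, 5, 6, 9} are all mutually reachable — one SCC of size 5.
{7, 8} are all mutually reachable — one SCC of size 2.
{1, 3} are all mutually reachable — one SCC of size 2.
That gives 3 strongly connected components.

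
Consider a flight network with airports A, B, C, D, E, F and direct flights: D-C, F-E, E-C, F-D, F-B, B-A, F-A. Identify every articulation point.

Removing F increases the component count from 1 to 2, so F is a cut vertex.
By contrast removing A leaves 1 component; it is not a cut vertex. No other vertex is a cut vertex either.

F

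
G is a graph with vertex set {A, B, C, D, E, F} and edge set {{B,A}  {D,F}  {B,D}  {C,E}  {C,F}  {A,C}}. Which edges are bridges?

C-E

The edges on the cycle B-D-F-C-A-B are not bridges since each lies on that cycle.
But removing E–C disconnects E from C — this is a bridge.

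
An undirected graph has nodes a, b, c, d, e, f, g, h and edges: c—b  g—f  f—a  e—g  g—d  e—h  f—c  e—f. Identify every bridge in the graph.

a-f, b-c, c-f, d-g, e-h

The edges on the cycle e-g-f-e are not bridges since each lies on that cycle.
But removing g—d disconnects g from d; removing f—c disconnects f from c; removing c—b disconnects c from b; removing e—h disconnects e from h — these are bridges.
In total 5 edges are bridges.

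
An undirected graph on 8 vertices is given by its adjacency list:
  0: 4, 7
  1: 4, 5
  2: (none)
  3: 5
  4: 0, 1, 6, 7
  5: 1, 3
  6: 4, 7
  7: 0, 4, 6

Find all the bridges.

The edges on the cycle 4-6-7-4 are not bridges since each lies on that cycle.
But removing 5-3 disconnects 5 from 3; removing 1-4 disconnects 1 from 4; removing 1-5 disconnects 1 from 5 — these are bridges.

1-4, 1-5, 3-5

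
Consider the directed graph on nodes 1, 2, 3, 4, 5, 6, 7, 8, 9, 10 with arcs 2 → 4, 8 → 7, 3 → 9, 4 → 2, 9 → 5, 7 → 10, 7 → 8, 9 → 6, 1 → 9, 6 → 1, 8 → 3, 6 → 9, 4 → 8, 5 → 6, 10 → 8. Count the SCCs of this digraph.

4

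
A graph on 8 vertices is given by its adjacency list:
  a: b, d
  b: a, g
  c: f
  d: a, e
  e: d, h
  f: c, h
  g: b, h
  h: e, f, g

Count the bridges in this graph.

The edges on the cycle a-b-g-h-e-d-a are not bridges since each lies on that cycle.
But removing f-c disconnects f from c; removing h-f disconnects h from f — these are bridges.
That makes 2 bridges.

2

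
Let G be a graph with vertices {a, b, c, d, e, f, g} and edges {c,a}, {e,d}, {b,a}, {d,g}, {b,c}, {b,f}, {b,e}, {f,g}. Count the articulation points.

1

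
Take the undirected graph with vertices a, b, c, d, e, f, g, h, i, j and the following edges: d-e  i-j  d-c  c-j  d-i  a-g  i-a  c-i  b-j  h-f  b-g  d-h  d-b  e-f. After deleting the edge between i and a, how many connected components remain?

1

i and a are still connected via i-d-b-g-a, so the component count stays at 1.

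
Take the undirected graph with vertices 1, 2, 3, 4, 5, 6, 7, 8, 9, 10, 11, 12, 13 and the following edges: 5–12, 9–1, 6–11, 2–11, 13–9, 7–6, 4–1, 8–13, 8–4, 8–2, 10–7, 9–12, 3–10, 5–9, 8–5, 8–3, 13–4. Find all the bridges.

none

The edges on the cycle 8-13-4-8 are not bridges since each lies on that cycle.
Every edge lies on some cycle, so there are no bridges.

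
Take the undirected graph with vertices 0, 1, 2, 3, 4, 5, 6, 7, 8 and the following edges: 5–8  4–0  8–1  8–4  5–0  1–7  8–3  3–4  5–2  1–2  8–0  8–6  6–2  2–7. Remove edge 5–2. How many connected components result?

1

5 and 2 are still connected via 5-8-6-2, so the component count stays at 1.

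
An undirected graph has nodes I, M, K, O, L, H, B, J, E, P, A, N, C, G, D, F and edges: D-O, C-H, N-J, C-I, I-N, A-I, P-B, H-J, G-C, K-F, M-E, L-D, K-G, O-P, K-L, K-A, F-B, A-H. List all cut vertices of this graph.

K

Removing K increases the component count from 2 to 3, so K is a cut vertex.
By contrast removing O leaves 2 components; it is not a cut vertex. No other vertex is a cut vertex either.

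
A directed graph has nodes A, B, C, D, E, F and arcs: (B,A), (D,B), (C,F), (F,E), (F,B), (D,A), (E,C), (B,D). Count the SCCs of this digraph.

3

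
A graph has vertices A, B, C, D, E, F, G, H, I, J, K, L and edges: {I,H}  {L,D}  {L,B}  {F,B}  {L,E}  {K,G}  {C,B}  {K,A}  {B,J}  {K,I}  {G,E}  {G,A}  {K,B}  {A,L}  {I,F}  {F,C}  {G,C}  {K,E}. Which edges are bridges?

The edges on the cycle K-I-F-C-B-K are not bridges since each lies on that cycle.
But removing D–L disconnects D from L; removing B–J disconnects B from J; removing I–H disconnects I from H — these are bridges.

B-J, D-L, H-I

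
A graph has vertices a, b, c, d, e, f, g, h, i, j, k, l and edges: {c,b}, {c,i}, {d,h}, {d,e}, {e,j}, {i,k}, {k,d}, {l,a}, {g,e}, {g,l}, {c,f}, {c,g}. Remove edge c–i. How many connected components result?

1

c and i are still connected via c-g-e-d-k-i, so the component count stays at 1.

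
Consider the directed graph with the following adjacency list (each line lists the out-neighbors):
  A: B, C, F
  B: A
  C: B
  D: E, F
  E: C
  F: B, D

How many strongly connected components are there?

{A, B, C, D, E, F} are all mutually reachable — one SCC of size 6.
That gives 1 strongly connected component.

1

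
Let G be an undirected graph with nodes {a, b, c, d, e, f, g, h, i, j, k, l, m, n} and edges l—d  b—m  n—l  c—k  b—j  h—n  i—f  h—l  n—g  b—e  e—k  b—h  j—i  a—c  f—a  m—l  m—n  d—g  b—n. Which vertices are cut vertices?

b

Removing b increases the component count from 1 to 2, so b is a cut vertex.
By contrast removing d leaves 1 component; it is not a cut vertex. No other vertex is a cut vertex either.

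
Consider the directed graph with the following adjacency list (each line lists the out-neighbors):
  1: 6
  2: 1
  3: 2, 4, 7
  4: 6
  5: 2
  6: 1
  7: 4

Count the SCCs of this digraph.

6

{1, 6} are all mutually reachable — one SCC of size 2.
{5} is an SCC by itself.
{3} is an SCC by itself.
{2} is an SCC by itself.
{7} is an SCC by itself.
(and 1 more singleton SCC)
That gives 6 strongly connected components.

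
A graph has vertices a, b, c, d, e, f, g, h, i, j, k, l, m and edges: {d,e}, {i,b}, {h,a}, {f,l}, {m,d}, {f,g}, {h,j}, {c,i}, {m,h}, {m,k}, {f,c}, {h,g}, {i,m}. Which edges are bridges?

a-h, b-i, d-e, d-m, f-l, h-j, k-m

The edges on the cycle f-c-i-m-h-g-f are not bridges since each lies on that cycle.
But removing a - h disconnects a from h; removing d - m disconnects d from m; removing m - k disconnects m from k; removing f - l disconnects f from l — these are bridges.
In total 7 edges are bridges.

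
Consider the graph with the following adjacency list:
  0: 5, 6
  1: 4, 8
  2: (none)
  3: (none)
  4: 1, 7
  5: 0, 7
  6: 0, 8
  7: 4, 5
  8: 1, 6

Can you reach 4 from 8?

Yes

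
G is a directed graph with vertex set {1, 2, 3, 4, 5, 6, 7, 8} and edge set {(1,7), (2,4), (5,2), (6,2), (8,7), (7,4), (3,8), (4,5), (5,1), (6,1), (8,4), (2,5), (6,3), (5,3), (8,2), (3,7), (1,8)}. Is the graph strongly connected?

There is no directed path from 2 to 6, so the graph is not strongly connected.

No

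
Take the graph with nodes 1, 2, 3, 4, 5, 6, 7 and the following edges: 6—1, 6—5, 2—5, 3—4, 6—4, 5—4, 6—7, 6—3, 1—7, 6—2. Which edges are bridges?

The edges on the cycle 6-1-7-6 are not bridges since each lies on that cycle.
Every edge lies on some cycle, so there are no bridges.

none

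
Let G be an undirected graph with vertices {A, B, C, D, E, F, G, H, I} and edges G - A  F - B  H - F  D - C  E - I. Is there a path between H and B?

Yes

From H we can reach B, F, H, which includes B.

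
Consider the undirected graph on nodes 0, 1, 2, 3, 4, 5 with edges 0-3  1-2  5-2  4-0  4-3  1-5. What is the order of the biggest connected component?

3

Starting from 1 we can reach 1, 2, 5. That is one component of size 3.
Starting from 0 we can reach 0, 3, 4. That is one component of size 3.
The largest has 3 vertices.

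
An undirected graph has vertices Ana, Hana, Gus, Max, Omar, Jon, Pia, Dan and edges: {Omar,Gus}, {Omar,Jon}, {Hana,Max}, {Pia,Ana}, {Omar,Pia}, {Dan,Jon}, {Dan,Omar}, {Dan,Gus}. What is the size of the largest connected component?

6

Starting from Max we can reach Max, Hana. That is one component of size 2.
Starting from Ana we can reach Ana, Dan, Gus, Jon, Pia, Omar. That is one component of size 6.
The largest has 6 vertices.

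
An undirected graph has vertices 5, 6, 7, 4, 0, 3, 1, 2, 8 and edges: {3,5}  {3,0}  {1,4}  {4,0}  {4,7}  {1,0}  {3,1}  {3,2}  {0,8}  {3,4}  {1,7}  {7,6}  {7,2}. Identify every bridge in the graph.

The edges on the cycle 1-4-0-1 are not bridges since each lies on that cycle.
But removing 6—7 disconnects 6 from 7; removing 5—3 disconnects 5 from 3; removing 8—0 disconnects 8 from 0 — these are bridges.

0-8, 3-5, 6-7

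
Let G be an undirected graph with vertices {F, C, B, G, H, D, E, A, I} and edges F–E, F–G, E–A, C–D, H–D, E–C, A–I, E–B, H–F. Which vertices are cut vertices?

Removing A increases the component count from 1 to 2, so A is a cut vertex.
Removing E increases the component count from 1 to 3, so E is a cut vertex.
Removing F increases the component count from 1 to 2, so F is a cut vertex.
By contrast removing D leaves 1 component; it is not a cut vertex. No other vertex is a cut vertex either.

A, E, F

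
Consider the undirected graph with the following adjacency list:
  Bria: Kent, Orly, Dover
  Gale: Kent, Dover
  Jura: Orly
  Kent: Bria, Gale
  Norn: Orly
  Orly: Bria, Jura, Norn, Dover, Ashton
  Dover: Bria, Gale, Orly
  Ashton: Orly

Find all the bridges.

The edges on the cycle Orly-Bria-Kent-Gale-Dover-Orly are not bridges since each lies on that cycle.
But removing Orly-Jura disconnects Orly from Jura; removing Orly-Norn disconnects Orly from Norn; removing Orly-Ashton disconnects Orly from Ashton — these are bridges.

Ashton-Orly, Jura-Orly, Norn-Orly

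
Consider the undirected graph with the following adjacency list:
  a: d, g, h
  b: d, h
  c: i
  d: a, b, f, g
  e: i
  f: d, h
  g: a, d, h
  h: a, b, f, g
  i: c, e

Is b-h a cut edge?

After removing b-h, the path b-d-f-h still connects them, so the edge is not a bridge.

No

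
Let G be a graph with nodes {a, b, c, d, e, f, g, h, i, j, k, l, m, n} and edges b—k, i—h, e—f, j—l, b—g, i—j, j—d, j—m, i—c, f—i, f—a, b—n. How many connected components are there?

2

Starting from b we can reach b, g, k, n. That is one component of size 4.
Starting from a we can reach a, c, d, e, f, h, i, j, l, m. That is one component of size 10.
Total: 2 components.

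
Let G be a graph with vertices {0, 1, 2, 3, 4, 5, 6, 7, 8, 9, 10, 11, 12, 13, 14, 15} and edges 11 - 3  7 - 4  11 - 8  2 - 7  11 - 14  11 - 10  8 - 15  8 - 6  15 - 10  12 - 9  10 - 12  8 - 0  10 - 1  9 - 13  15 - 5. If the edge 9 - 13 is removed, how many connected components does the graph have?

3

Before removal there are 2 components.
9 - 13 is a bridge — removing it separates 9's side from 13's side.
After removal: 3 components.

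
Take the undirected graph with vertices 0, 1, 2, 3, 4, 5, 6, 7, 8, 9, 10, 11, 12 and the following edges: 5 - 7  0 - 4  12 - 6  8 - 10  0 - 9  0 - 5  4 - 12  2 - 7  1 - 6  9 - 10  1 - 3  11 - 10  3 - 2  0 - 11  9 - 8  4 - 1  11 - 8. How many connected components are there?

Starting from 0 we can reach 0, 1, 2, 3, 4, 5, 6, 7, 8, 9, 10, 11, 12. That is one component of size 13.
Total: 1 component.

1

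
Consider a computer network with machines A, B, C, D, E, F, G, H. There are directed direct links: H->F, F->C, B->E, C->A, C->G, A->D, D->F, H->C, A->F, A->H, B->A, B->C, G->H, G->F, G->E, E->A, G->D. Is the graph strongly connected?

No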